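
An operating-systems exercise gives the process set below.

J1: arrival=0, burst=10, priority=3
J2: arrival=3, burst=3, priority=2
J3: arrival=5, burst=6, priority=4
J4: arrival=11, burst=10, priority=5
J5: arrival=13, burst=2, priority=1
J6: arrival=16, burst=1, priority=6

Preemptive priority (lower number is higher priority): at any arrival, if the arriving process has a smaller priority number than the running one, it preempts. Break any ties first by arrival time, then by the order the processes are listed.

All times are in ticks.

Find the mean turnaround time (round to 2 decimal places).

Timeline: | J1 0-3 | J2 3-6 | J1 6-13 | J5 13-15 | J3 15-21 | J4 21-31 | J6 31-32 |
Completion: J1=13  J2=6  J3=21  J4=31  J5=15  J6=32
Turnaround times: J1=13, J2=3, J3=16, J4=20, J5=2, J6=16
Average turnaround = (13+3+16+20+2+16) / 6 = 70/6 = 11.67

11.67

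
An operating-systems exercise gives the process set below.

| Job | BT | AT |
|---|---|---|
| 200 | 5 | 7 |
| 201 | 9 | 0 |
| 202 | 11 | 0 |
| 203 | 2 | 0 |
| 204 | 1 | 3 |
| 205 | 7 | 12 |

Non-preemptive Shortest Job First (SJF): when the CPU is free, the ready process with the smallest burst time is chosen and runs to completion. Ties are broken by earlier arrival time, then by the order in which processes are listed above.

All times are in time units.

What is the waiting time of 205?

5

Schedule: | 203 0-2 | 201 2-11 | 204 11-12 | 200 12-17 | 205 17-24 | 202 24-35 |
Completion: 200=17  201=11  202=35  203=2  204=12  205=24
Waiting(205) = turnaround − burst = 12 − 7 = 5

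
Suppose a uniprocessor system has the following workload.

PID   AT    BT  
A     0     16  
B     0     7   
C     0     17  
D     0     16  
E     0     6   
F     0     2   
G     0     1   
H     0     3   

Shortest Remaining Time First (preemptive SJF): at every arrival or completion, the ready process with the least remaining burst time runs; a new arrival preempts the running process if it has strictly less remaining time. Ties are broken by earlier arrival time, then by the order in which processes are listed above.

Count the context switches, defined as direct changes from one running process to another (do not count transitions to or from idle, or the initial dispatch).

7

Timeline: | G 0-1 | F 1-3 | H 3-6 | E 6-12 | B 12-19 | A 19-35 | D 35-51 | C 51-68 |
Completion: A=35  B=19  C=68  D=51  E=12  F=3  G=1  H=6
Turnaround (C−A): A=35  B=19  C=68  D=51  E=12  F=3  G=1  H=6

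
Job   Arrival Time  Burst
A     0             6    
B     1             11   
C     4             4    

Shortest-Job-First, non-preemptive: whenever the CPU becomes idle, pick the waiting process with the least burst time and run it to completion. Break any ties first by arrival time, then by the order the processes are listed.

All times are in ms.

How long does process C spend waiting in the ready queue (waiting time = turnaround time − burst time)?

Schedule: | A 0-6 | C 6-10 | B 10-21 |
Completion: A=6  B=21  C=10
Turnaround (C−A): A=6  B=20  C=6
Waiting(C) = turnaround − burst = 6 − 4 = 2

2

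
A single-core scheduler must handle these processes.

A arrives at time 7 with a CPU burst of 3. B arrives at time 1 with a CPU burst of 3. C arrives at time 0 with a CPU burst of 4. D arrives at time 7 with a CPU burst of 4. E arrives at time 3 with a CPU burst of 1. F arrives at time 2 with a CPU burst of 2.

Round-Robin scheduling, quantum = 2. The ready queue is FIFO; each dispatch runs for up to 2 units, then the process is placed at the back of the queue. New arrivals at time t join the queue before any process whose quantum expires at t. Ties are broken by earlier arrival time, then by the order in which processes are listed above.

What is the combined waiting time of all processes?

Timeline: | C 0-2 | B 2-4 | F 4-6 | C 6-8 | E 8-9 | B 9-10 | A 10-12 | D 12-14 | A 14-15 | D 15-17 |
Completion: A=15  B=10  C=8  D=17  E=9  F=6
Waiting = turnaround − burst: A=5, B=6, C=4, D=6, E=5, F=2
Total waiting = 5 + 6 + 4 + 6 + 5 + 2 = 28

28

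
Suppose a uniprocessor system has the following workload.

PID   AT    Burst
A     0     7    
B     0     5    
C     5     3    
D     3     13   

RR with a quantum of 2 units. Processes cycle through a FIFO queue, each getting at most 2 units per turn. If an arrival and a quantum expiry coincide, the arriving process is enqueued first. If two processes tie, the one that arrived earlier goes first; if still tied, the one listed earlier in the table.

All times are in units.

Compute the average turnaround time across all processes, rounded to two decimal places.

18.50

Schedule: | A 0-2 | B 2-4 | A 4-6 | D 6-8 | B 8-10 | C 10-12 | A 12-14 | D 14-16 | B 16-17 | C 17-18 | A 18-19 | D 19-28 |
Completion: A=19  B=17  C=18  D=28
Turnaround times: A=19, B=17, C=13, D=25
Average turnaround = (19+17+13+25) / 4 = 74/4 = 18.50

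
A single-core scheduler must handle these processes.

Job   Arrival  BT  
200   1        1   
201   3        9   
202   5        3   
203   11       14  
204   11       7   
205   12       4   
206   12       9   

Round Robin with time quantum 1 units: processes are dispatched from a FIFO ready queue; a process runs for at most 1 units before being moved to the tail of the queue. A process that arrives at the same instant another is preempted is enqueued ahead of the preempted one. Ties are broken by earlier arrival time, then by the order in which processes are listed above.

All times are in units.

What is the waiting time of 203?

Gantt: | idle 0-1 | 200 1-2 | idle 2-3 | 201 3-5 | 202 5-6 | 201 6-7 | 202 7-8 | 201 8-9 | 202 9-10 | 201 10-11 | 203 11-12 | 204 12-13 | 201 13-14 | 205 14-15 | 206 15-16 | 203 16-17 | 204 17-18 | 201 18-19 | 205 19-20 | 206 20-21 | 203 21-22 | 204 22-23 | 201 23-24 | 205 24-25 | 206 25-26 | 203 26-27 | 204 27-28 | 201 28-29 | 205 29-30 | 206 30-31 | 203 31-32 | 204 32-33 | 206 33-34 | 203 34-35 | 204 35-36 | 206 36-37 | 203 37-38 | 204 38-39 | 206 39-40 | 203 40-41 | 206 41-42 | 203 42-43 | 206 43-44 | 203 44-49 |
Completion: 200=2  201=29  202=10  203=49  204=39  205=30  206=44
Turnaround (C−A): 200=1  201=26  202=5  203=38  204=28  205=18  206=32
Waiting(203) = turnaround − burst = 38 − 14 = 24

24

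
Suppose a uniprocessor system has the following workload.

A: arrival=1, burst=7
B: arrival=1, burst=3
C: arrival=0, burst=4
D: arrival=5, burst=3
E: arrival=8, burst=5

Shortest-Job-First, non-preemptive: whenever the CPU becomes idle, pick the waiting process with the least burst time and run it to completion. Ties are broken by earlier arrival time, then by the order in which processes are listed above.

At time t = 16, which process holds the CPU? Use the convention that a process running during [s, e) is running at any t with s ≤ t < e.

A

Timeline: | C 0-4 | B 4-7 | D 7-10 | E 10-15 | A 15-22 |
Completion: A=22  B=7  C=4  D=10  E=15
Turnaround (C−A): A=21  B=6  C=4  D=5  E=7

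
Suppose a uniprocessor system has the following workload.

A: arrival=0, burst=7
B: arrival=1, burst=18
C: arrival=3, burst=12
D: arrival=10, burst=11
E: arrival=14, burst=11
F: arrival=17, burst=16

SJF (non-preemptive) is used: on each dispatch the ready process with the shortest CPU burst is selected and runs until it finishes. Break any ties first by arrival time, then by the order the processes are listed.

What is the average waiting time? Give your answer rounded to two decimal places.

18.17

Timeline: | A 0-7 | C 7-19 | D 19-30 | E 30-41 | F 41-57 | B 57-75 |
Completion: A=7  B=75  C=19  D=30  E=41  F=57
Waiting times: A=0, B=56, C=4, D=9, E=16, F=24
Average waiting = (0+56+4+9+16+24) / 6 = 109/6 = 18.17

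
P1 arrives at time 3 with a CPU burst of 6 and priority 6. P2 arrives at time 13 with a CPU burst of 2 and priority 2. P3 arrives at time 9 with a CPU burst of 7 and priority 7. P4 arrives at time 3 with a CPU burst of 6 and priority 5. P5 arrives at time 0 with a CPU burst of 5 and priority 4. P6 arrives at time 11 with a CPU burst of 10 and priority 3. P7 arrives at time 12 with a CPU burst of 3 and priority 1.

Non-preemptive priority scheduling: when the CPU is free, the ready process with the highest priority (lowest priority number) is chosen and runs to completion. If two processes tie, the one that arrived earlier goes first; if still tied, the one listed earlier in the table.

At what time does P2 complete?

26

Gantt: | P5 0-5 | P4 5-11 | P6 11-21 | P7 21-24 | P2 24-26 | P1 26-32 | P3 32-39 |
Completion: P1=32  P2=26  P3=39  P4=11  P5=5  P6=21  P7=24
Turnaround (C−A): P1=29  P2=13  P3=30  P4=8  P5=5  P6=10  P7=12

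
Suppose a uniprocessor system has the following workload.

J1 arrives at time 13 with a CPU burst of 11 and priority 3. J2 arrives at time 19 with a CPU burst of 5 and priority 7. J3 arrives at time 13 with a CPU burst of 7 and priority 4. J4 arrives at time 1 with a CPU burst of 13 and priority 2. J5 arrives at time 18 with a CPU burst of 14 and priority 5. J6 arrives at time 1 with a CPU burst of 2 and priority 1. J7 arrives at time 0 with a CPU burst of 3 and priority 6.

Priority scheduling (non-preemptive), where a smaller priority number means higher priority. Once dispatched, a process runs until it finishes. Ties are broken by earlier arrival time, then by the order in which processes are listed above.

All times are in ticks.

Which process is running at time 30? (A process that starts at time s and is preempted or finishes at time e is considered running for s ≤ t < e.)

Timeline: | J7 0-3 | J6 3-5 | J4 5-18 | J1 18-29 | J3 29-36 | J5 36-50 | J2 50-55 |
Completion: J1=29  J2=55  J3=36  J4=18  J5=50  J6=5  J7=3

J3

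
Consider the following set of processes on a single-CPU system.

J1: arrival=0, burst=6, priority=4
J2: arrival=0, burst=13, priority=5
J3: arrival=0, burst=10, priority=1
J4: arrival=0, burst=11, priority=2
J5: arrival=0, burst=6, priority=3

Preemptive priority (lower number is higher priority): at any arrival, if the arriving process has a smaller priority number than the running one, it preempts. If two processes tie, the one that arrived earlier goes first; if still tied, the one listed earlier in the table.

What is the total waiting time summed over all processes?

Schedule: | J3 0-10 | J4 10-21 | J5 21-27 | J1 27-33 | J2 33-46 |
Completion: J1=33  J2=46  J3=10  J4=21  J5=27
Waiting = turnaround − burst: J1=27, J2=33, J3=0, J4=10, J5=21
Total waiting = 27 + 33 + 0 + 10 + 21 = 91

91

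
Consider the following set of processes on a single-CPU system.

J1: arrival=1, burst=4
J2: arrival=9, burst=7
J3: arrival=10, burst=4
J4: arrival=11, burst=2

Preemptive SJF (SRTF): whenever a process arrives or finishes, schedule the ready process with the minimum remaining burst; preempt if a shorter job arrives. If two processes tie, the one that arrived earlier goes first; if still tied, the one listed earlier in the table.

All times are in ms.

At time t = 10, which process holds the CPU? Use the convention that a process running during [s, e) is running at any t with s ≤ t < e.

Schedule: | idle 0-1 | J1 1-5 | idle 5-9 | J2 9-10 | J3 10-11 | J4 11-13 | J3 13-16 | J2 16-22 |
Completion: J1=5  J2=22  J3=16  J4=13
Turnaround (C−A): J1=4  J2=13  J3=6  J4=2

J3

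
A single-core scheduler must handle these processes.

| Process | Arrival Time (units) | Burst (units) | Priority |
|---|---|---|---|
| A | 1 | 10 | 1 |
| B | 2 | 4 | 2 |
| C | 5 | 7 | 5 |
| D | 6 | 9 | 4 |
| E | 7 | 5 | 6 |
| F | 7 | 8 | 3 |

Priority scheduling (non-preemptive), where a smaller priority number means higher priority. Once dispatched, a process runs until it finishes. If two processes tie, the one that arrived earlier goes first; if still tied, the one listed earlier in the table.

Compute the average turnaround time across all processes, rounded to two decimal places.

22.67

Timeline: | idle 0-1 | A 1-11 | B 11-15 | F 15-23 | D 23-32 | C 32-39 | E 39-44 |
Completion: A=11  B=15  C=39  D=32  E=44  F=23
Turnaround (C−A): A=10  B=13  C=34  D=26  E=37  F=16
Turnaround times: A=10, B=13, C=34, D=26, E=37, F=16
Average turnaround = (10+13+34+26+37+16) / 6 = 136/6 = 22.67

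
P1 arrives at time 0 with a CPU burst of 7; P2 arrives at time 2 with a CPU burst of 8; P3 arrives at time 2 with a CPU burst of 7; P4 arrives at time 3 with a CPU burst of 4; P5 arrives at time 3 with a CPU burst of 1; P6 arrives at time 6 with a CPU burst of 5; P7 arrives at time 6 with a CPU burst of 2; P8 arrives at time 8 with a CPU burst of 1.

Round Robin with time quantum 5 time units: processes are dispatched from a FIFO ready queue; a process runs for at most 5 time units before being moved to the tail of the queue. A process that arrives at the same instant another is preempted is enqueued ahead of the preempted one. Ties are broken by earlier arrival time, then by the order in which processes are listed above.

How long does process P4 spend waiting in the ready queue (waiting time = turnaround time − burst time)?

12

Schedule: | P1 0-5 | P2 5-10 | P3 10-15 | P4 15-19 | P5 19-20 | P1 20-22 | P6 22-27 | P7 27-29 | P8 29-30 | P2 30-33 | P3 33-35 |
Completion: P1=22  P2=33  P3=35  P4=19  P5=20  P6=27  P7=29  P8=30
Waiting(P4) = turnaround − burst = 16 − 4 = 12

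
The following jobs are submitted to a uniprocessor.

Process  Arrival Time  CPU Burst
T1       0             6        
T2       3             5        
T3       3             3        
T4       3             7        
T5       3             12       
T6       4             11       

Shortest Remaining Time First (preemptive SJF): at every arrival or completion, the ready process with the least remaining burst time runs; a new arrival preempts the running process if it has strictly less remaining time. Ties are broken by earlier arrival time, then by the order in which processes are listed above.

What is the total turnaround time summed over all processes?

Gantt: | T1 0-6 | T3 6-9 | T2 9-14 | T4 14-21 | T6 21-32 | T5 32-44 |
Completion: T1=6  T2=14  T3=9  T4=21  T5=44  T6=32
Turnaround (C−A): T1=6  T2=11  T3=6  T4=18  T5=41  T6=28
Turnaround = completion − arrival: T1=6, T2=11, T3=6, T4=18, T5=41, T6=28
Total turnaround = 6 + 11 + 6 + 18 + 41 + 28 = 110

110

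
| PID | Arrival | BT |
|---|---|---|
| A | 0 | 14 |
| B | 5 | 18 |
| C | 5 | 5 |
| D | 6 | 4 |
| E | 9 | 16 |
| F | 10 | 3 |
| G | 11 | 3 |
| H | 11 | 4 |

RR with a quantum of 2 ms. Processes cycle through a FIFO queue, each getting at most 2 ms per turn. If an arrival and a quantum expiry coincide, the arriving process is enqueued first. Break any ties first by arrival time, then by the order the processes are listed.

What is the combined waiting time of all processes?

Gantt: | A 0-6 | B 6-8 | C 8-10 | D 10-12 | A 12-14 | B 14-16 | E 16-18 | F 18-20 | C 20-22 | G 22-24 | H 24-26 | D 26-28 | A 28-30 | B 30-32 | E 32-34 | F 34-35 | C 35-36 | G 36-37 | H 37-39 | A 39-41 | B 41-43 | E 43-45 | A 45-47 | B 47-49 | E 49-51 | B 51-53 | E 53-55 | B 55-57 | E 57-59 | B 59-61 | E 61-63 | B 63-65 | E 65-67 |
Completion: A=47  B=65  C=36  D=28  E=67  F=35  G=37  H=39
Turnaround (C−A): A=47  B=60  C=31  D=22  E=58  F=25  G=26  H=28
Waiting = turnaround − burst: A=33, B=42, C=26, D=18, E=42, F=22, G=23, H=24
Total waiting = 33 + 42 + 26 + 18 + 42 + 22 + 23 + 24 = 230

230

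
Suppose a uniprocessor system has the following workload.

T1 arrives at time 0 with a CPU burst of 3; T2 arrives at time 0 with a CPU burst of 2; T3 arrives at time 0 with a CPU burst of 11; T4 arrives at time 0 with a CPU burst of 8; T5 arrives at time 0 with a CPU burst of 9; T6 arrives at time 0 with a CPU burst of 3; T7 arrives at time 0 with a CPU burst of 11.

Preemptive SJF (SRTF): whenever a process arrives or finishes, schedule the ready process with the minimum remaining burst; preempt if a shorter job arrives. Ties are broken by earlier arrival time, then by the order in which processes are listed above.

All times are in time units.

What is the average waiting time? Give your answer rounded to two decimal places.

Timeline: | T2 0-2 | T1 2-5 | T6 5-8 | T4 8-16 | T5 16-25 | T3 25-36 | T7 36-47 |
Completion: T1=5  T2=2  T3=36  T4=16  T5=25  T6=8  T7=47
Turnaround (C−A): T1=5  T2=2  T3=36  T4=16  T5=25  T6=8  T7=47
Waiting times: T1=2, T2=0, T3=25, T4=8, T5=16, T6=5, T7=36
Average waiting = (2+0+25+8+16+5+36) / 7 = 92/7 = 13.14

13.14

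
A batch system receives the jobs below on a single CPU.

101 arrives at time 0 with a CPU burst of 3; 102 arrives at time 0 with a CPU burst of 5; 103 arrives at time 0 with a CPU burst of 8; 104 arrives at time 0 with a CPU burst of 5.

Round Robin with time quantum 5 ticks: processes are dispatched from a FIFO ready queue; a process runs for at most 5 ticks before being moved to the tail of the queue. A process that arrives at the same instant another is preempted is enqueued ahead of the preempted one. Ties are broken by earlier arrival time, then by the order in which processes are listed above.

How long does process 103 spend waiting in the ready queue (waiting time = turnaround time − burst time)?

13

Gantt: | 101 0-3 | 102 3-8 | 103 8-13 | 104 13-18 | 103 18-21 |
Completion: 101=3  102=8  103=21  104=18
Turnaround (C−A): 101=3  102=8  103=21  104=18
Waiting(103) = turnaround − burst = 21 − 8 = 13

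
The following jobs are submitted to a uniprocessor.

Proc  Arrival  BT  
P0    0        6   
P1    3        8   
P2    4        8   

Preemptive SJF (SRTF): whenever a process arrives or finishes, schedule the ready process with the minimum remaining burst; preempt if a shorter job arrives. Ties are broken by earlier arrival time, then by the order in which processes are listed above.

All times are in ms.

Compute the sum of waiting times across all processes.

Schedule: | P0 0-6 | P1 6-14 | P2 14-22 |
Completion: P0=6  P1=14  P2=22
Turnaround (C−A): P0=6  P1=11  P2=18
Waiting = turnaround − burst: P0=0, P1=3, P2=10
Total waiting = 0 + 3 + 10 = 13

13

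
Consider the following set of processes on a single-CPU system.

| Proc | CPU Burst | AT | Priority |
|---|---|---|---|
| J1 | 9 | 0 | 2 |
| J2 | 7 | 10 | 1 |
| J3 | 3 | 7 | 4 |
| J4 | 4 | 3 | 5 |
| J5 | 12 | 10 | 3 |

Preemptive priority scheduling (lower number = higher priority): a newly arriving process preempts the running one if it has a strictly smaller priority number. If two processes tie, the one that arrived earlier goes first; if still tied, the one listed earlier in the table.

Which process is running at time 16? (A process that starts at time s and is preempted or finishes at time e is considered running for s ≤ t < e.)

J2

Schedule: | J1 0-9 | J3 9-10 | J2 10-17 | J5 17-29 | J3 29-31 | J4 31-35 |
Completion: J1=9  J2=17  J3=31  J4=35  J5=29
Turnaround (C−A): J1=9  J2=7  J3=24  J4=32  J5=19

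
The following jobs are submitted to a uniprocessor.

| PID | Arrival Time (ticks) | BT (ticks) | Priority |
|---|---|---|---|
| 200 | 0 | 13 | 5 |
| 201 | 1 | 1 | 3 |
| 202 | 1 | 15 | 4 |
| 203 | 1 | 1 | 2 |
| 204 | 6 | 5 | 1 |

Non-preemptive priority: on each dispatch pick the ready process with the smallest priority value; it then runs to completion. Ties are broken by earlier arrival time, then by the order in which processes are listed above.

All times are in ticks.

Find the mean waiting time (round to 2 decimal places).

12.20

Timeline: | 200 0-13 | 204 13-18 | 203 18-19 | 201 19-20 | 202 20-35 |
Completion: 200=13  201=20  202=35  203=19  204=18
Waiting times: 200=0, 201=18, 202=19, 203=17, 204=7
Average waiting = (0+18+19+17+7) / 5 = 61/5 = 12.20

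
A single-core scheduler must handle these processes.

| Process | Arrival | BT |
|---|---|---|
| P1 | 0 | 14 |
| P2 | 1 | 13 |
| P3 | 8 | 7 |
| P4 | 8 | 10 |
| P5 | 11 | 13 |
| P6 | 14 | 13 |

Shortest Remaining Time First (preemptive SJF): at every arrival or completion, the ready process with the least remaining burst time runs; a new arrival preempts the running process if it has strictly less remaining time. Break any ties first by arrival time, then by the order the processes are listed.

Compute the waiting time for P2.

30

Schedule: | P1 0-14 | P3 14-21 | P4 21-31 | P2 31-44 | P5 44-57 | P6 57-70 |
Completion: P1=14  P2=44  P3=21  P4=31  P5=57  P6=70
Waiting(P2) = turnaround − burst = 43 − 13 = 30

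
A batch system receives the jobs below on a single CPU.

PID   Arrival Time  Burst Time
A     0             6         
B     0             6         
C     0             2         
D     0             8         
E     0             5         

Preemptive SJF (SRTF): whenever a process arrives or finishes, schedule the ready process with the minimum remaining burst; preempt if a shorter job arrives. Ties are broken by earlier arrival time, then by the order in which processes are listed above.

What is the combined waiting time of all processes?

Timeline: | C 0-2 | E 2-7 | A 7-13 | B 13-19 | D 19-27 |
Completion: A=13  B=19  C=2  D=27  E=7
Waiting = turnaround − burst: A=7, B=13, C=0, D=19, E=2
Total waiting = 7 + 13 + 0 + 19 + 2 = 41

41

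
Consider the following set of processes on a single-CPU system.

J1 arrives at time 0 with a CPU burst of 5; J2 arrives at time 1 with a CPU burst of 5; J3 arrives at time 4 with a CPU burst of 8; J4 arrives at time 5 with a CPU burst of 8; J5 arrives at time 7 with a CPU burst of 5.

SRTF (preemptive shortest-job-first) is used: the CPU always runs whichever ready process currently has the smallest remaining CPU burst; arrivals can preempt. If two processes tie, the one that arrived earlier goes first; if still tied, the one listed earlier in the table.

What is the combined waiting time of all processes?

36

Schedule: | J1 0-5 | J2 5-10 | J5 10-15 | J3 15-23 | J4 23-31 |
Completion: J1=5  J2=10  J3=23  J4=31  J5=15
Waiting = turnaround − burst: J1=0, J2=4, J3=11, J4=18, J5=3
Total waiting = 0 + 4 + 11 + 18 + 3 = 36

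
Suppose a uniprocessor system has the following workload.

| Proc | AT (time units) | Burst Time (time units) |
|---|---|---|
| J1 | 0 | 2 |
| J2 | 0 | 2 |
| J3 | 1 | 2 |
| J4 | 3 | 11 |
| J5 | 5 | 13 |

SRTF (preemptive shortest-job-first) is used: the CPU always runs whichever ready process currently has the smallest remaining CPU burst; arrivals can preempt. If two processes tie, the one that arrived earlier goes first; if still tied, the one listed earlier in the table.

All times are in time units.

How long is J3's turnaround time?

5

Schedule: | J1 0-2 | J2 2-4 | J3 4-6 | J4 6-17 | J5 17-30 |
Completion: J1=2  J2=4  J3=6  J4=17  J5=30
Turnaround(J3) = completion − arrival = 6 − 1 = 5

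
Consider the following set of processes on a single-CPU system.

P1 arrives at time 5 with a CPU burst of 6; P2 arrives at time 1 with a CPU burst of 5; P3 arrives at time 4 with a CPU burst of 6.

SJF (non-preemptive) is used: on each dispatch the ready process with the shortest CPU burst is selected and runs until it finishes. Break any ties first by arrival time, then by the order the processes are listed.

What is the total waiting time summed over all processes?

9

Schedule: | idle 0-1 | P2 1-6 | P3 6-12 | P1 12-18 |
Completion: P1=18  P2=6  P3=12
Turnaround (C−A): P1=13  P2=5  P3=8
Waiting = turnaround − burst: P1=7, P2=0, P3=2
Total waiting = 7 + 0 + 2 = 9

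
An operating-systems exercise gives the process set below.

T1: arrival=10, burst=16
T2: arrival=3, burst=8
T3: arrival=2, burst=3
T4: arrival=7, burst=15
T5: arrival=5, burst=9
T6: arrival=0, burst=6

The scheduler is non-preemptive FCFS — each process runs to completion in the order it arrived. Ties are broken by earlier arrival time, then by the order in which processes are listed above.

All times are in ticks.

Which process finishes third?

T2

Gantt: | T6 0-6 | T3 6-9 | T2 9-17 | T5 17-26 | T4 26-41 | T1 41-57 |
Completion: T1=57  T2=17  T3=9  T4=41  T5=26  T6=6
Finish order: T6 → T3 → T2 → T5 → T4 → T1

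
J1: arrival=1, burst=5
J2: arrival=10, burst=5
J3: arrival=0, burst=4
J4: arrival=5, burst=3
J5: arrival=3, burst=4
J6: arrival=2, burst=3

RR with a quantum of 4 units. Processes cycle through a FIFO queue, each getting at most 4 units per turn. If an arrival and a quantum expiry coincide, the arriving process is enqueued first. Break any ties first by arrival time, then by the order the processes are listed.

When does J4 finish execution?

Schedule: | J3 0-4 | J1 4-8 | J6 8-11 | J5 11-15 | J4 15-18 | J1 18-19 | J2 19-24 |
Completion: J1=19  J2=24  J3=4  J4=18  J5=15  J6=11

18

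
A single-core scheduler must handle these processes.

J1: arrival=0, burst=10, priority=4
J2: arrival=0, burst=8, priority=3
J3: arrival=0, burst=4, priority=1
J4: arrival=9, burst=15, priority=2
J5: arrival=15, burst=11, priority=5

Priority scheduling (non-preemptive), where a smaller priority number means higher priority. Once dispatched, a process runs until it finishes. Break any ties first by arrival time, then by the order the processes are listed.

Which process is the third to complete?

Timeline: | J3 0-4 | J2 4-12 | J4 12-27 | J1 27-37 | J5 37-48 |
Completion: J1=37  J2=12  J3=4  J4=27  J5=48
Finish order: J3 → J2 → J4 → J1 → J5

J4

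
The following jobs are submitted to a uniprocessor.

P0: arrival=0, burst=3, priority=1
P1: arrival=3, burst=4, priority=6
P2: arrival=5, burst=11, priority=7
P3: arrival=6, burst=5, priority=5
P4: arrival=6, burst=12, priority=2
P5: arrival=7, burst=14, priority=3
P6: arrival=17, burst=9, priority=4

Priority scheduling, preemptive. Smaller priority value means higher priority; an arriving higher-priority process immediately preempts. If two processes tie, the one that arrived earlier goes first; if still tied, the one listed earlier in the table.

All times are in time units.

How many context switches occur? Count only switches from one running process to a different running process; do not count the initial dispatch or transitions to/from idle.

7

Schedule: | P0 0-3 | P1 3-6 | P4 6-18 | P5 18-32 | P6 32-41 | P3 41-46 | P1 46-47 | P2 47-58 |
Completion: P0=3  P1=47  P2=58  P3=46  P4=18  P5=32  P6=41
Turnaround (C−A): P0=3  P1=44  P2=53  P3=40  P4=12  P5=25  P6=24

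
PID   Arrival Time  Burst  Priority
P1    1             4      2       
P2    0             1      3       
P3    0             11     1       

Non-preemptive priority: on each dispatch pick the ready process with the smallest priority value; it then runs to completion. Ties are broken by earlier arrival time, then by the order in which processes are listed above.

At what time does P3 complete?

11

Timeline: | P3 0-11 | P1 11-15 | P2 15-16 |
Completion: P1=15  P2=16  P3=11
Turnaround (C−A): P1=14  P2=16  P3=11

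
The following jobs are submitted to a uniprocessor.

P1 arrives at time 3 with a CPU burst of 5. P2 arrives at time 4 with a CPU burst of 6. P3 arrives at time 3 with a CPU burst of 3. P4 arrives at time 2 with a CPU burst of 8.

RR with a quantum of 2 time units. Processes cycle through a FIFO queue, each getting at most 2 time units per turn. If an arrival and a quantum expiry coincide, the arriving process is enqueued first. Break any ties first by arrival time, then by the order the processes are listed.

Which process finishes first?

P3

Schedule: | idle 0-2 | P4 2-4 | P1 4-6 | P3 6-8 | P2 8-10 | P4 10-12 | P1 12-14 | P3 14-15 | P2 15-17 | P4 17-19 | P1 19-20 | P2 20-22 | P4 22-24 |
Completion: P1=20  P2=22  P3=15  P4=24
Finish order: P3 → P1 → P2 → P4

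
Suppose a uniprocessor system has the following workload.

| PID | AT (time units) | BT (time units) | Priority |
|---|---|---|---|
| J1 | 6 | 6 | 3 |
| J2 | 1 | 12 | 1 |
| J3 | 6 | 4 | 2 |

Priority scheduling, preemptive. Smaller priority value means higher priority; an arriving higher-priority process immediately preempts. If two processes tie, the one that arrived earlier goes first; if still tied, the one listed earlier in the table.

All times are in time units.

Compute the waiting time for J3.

Schedule: | idle 0-1 | J2 1-13 | J3 13-17 | J1 17-23 |
Completion: J1=23  J2=13  J3=17
Waiting(J3) = turnaround − burst = 11 − 4 = 7

7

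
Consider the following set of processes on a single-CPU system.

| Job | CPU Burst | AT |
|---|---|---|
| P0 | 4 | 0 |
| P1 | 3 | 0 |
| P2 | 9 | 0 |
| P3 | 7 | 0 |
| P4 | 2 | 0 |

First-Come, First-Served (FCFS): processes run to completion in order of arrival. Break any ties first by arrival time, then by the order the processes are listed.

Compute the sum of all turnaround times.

Gantt: | P0 0-4 | P1 4-7 | P2 7-16 | P3 16-23 | P4 23-25 |
Completion: P0=4  P1=7  P2=16  P3=23  P4=25
Turnaround (C−A): P0=4  P1=7  P2=16  P3=23  P4=25
Turnaround = completion − arrival: P0=4, P1=7, P2=16, P3=23, P4=25
Total turnaround = 4 + 7 + 16 + 23 + 25 = 75

75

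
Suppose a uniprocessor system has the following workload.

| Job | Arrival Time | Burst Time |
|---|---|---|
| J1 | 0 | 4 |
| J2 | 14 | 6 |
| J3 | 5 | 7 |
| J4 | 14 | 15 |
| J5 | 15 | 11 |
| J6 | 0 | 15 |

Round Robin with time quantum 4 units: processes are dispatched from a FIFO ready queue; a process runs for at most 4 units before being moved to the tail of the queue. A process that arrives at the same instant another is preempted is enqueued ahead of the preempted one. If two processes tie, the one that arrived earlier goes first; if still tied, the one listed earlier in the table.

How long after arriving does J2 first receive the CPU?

5

Gantt: | J1 0-4 | J6 4-8 | J3 8-12 | J6 12-16 | J3 16-19 | J2 19-23 | J4 23-27 | J5 27-31 | J6 31-35 | J2 35-37 | J4 37-41 | J5 41-45 | J6 45-48 | J4 48-52 | J5 52-55 | J4 55-58 |
Completion: J1=4  J2=37  J3=19  J4=58  J5=55  J6=48
Response(J2) = first start − arrival = 19 − 14 = 5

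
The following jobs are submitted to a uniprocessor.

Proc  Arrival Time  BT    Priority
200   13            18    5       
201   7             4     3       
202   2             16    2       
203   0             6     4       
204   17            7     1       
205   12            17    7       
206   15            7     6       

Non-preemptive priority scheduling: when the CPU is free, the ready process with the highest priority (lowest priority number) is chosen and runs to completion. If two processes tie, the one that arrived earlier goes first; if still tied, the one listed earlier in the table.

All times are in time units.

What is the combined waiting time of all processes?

Gantt: | 203 0-6 | 202 6-22 | 204 22-29 | 201 29-33 | 200 33-51 | 206 51-58 | 205 58-75 |
Completion: 200=51  201=33  202=22  203=6  204=29  205=75  206=58
Waiting = turnaround − burst: 200=20, 201=22, 202=4, 203=0, 204=5, 205=46, 206=36
Total waiting = 20 + 22 + 4 + 0 + 5 + 46 + 36 = 133

133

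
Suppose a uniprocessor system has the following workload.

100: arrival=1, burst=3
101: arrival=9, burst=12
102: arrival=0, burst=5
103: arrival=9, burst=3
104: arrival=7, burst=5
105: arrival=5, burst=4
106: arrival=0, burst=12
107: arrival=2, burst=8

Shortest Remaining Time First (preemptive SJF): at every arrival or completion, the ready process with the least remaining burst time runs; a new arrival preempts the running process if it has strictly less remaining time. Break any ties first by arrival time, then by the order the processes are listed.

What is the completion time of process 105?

Timeline: | 102 0-1 | 100 1-4 | 102 4-8 | 105 8-12 | 103 12-15 | 104 15-20 | 107 20-28 | 106 28-40 | 101 40-52 |
Completion: 100=4  101=52  102=8  103=15  104=20  105=12  106=40  107=28
Turnaround (C−A): 100=3  101=43  102=8  103=6  104=13  105=7  106=40  107=26

12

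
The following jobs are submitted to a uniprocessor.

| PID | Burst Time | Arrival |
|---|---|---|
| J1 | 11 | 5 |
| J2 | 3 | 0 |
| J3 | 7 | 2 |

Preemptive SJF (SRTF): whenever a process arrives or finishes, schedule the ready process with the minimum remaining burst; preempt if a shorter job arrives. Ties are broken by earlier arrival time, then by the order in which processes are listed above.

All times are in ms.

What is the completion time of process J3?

Schedule: | J2 0-3 | J3 3-10 | J1 10-21 |
Completion: J1=21  J2=3  J3=10

10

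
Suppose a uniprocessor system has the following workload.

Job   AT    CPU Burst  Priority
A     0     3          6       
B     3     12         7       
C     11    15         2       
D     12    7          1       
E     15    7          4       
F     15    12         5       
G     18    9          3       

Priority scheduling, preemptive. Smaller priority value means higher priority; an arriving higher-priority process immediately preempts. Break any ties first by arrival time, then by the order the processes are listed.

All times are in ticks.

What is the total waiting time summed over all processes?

133

Schedule: | A 0-3 | B 3-11 | C 11-12 | D 12-19 | C 19-33 | G 33-42 | E 42-49 | F 49-61 | B 61-65 |
Completion: A=3  B=65  C=33  D=19  E=49  F=61  G=42
Waiting = turnaround − burst: A=0, B=50, C=7, D=0, E=27, F=34, G=15
Total waiting = 0 + 50 + 7 + 0 + 27 + 34 + 15 = 133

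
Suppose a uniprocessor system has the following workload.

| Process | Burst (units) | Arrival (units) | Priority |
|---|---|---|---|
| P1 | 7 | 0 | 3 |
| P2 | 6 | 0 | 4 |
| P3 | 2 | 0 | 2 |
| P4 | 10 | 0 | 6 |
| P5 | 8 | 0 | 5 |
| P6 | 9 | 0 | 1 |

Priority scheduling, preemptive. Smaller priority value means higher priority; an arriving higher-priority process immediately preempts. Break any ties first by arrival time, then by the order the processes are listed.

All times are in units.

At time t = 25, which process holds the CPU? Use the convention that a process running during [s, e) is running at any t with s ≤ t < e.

Schedule: | P6 0-9 | P3 9-11 | P1 11-18 | P2 18-24 | P5 24-32 | P4 32-42 |
Completion: P1=18  P2=24  P3=11  P4=42  P5=32  P6=9

P5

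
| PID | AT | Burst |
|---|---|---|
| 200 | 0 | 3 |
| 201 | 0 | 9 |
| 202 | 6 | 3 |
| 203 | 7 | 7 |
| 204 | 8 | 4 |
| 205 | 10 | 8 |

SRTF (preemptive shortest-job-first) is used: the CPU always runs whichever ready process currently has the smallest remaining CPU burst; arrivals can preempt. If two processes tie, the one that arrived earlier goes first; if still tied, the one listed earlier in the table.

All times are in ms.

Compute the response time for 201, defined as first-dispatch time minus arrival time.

3

Gantt: | 200 0-3 | 201 3-6 | 202 6-9 | 204 9-13 | 201 13-19 | 203 19-26 | 205 26-34 |
Completion: 200=3  201=19  202=9  203=26  204=13  205=34
Turnaround (C−A): 200=3  201=19  202=3  203=19  204=5  205=24
Response(201) = first start − arrival = 3 − 0 = 3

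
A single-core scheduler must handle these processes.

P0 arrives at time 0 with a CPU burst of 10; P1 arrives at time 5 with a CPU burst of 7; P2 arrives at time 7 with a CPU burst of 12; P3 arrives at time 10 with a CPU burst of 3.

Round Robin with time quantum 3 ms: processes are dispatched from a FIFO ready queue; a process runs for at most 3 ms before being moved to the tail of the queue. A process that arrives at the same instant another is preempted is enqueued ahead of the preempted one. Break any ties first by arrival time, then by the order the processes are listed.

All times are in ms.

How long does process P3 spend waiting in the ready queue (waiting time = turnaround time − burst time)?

8

Timeline: | P0 0-6 | P1 6-9 | P0 9-12 | P2 12-15 | P1 15-18 | P3 18-21 | P0 21-22 | P2 22-25 | P1 25-26 | P2 26-32 |
Completion: P0=22  P1=26  P2=32  P3=21
Waiting(P3) = turnaround − burst = 11 − 3 = 8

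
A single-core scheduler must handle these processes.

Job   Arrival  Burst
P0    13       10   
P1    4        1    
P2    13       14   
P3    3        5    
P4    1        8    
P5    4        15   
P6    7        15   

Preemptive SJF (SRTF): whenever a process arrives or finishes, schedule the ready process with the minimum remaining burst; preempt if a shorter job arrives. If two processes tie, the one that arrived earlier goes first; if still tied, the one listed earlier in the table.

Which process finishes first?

Timeline: | idle 0-1 | P4 1-3 | P3 3-4 | P1 4-5 | P3 5-9 | P4 9-15 | P0 15-25 | P2 25-39 | P5 39-54 | P6 54-69 |
Completion: P0=25  P1=5  P2=39  P3=9  P4=15  P5=54  P6=69
Finish order: P1 → P3 → P4 → P0 → P2 → P5 → P6

P1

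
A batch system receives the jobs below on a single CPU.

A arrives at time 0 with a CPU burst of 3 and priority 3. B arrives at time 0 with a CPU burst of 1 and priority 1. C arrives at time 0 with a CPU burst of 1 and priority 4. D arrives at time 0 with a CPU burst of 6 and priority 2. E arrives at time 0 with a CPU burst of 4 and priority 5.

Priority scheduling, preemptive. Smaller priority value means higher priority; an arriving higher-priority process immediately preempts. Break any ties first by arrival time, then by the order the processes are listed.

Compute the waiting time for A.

Gantt: | B 0-1 | D 1-7 | A 7-10 | C 10-11 | E 11-15 |
Completion: A=10  B=1  C=11  D=7  E=15
Turnaround (C−A): A=10  B=1  C=11  D=7  E=15
Waiting(A) = turnaround − burst = 10 − 3 = 7

7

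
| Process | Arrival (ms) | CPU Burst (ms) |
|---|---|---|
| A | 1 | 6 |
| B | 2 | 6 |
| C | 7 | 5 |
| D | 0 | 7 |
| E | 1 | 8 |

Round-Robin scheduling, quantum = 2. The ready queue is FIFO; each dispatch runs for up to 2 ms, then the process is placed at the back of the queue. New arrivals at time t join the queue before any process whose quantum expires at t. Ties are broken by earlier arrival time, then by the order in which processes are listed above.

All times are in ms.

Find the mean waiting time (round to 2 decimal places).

Timeline: | D 0-2 | A 2-4 | E 4-6 | B 6-8 | D 8-10 | A 10-12 | E 12-14 | C 14-16 | B 16-18 | D 18-20 | A 20-22 | E 22-24 | C 24-26 | B 26-28 | D 28-29 | E 29-31 | C 31-32 |
Completion: A=22  B=28  C=32  D=29  E=31
Turnaround (C−A): A=21  B=26  C=25  D=29  E=30
Waiting times: A=15, B=20, C=20, D=22, E=22
Average waiting = (15+20+20+22+22) / 5 = 99/5 = 19.80

19.80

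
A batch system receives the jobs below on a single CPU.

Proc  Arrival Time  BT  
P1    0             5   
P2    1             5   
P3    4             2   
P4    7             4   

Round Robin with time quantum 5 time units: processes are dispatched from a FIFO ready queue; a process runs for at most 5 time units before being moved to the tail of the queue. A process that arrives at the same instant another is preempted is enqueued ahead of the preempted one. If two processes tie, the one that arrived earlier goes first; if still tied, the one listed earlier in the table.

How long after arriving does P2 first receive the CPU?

4

Gantt: | P1 0-5 | P2 5-10 | P3 10-12 | P4 12-16 |
Completion: P1=5  P2=10  P3=12  P4=16
Response(P2) = first start − arrival = 5 − 1 = 4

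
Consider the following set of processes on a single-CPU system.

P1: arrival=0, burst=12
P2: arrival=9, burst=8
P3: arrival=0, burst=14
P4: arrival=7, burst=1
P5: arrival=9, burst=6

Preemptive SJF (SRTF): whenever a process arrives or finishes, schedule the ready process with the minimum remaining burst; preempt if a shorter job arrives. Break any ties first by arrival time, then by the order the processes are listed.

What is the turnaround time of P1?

13

Gantt: | P1 0-7 | P4 7-8 | P1 8-13 | P5 13-19 | P2 19-27 | P3 27-41 |
Completion: P1=13  P2=27  P3=41  P4=8  P5=19
Turnaround (C−A): P1=13  P2=18  P3=41  P4=1  P5=10
Turnaround(P1) = completion − arrival = 13 − 0 = 13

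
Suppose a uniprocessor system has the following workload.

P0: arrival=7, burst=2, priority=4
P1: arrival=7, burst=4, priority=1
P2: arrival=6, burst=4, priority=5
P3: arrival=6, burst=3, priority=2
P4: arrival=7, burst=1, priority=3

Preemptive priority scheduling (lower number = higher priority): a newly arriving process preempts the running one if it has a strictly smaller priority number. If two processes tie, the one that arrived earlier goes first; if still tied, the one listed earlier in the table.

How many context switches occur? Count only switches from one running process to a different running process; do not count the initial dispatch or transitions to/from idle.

Timeline: | idle 0-6 | P3 6-7 | P1 7-11 | P3 11-13 | P4 13-14 | P0 14-16 | P2 16-20 |
Completion: P0=16  P1=11  P2=20  P3=13  P4=14

5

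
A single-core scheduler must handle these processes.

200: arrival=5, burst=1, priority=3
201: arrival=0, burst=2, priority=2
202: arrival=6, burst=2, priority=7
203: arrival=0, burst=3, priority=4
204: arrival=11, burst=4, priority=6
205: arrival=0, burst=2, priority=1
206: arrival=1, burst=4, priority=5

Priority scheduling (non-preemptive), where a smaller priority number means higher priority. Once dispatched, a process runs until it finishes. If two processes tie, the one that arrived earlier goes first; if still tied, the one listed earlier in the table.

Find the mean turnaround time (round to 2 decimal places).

Gantt: | 205 0-2 | 201 2-4 | 203 4-7 | 200 7-8 | 206 8-12 | 204 12-16 | 202 16-18 |
Completion: 200=8  201=4  202=18  203=7  204=16  205=2  206=12
Turnaround times: 200=3, 201=4, 202=12, 203=7, 204=5, 205=2, 206=11
Average turnaround = (3+4+12+7+5+2+11) / 7 = 44/7 = 6.29

6.29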